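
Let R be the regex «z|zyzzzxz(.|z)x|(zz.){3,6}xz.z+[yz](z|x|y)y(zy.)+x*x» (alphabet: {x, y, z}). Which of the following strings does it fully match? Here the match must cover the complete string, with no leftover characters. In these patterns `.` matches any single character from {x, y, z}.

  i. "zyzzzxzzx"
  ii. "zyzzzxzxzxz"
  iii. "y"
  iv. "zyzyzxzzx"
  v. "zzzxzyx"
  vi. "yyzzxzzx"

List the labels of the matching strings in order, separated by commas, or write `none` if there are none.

i

i → match
ii → no match
iii → no match
iv → no match
v → no match
vi → no match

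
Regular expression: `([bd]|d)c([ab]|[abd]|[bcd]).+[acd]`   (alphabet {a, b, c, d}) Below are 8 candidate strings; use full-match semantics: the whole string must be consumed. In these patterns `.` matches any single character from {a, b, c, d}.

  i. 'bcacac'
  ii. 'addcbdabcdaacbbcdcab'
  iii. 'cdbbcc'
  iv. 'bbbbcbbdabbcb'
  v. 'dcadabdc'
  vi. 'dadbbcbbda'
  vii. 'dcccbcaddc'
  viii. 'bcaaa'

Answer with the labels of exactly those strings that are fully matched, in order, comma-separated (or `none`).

i, v, vii, viii

i → match
ii → no match
iii → no match
iv → no match
v → match
vi → no match
vii → match
viii → match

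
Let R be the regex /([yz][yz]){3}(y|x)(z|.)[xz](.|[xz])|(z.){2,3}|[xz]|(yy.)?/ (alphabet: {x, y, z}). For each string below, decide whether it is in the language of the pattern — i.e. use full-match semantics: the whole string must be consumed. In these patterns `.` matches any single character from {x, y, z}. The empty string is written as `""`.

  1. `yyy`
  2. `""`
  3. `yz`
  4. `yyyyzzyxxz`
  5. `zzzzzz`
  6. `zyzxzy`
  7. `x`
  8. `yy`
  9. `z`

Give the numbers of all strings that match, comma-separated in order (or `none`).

1 → match
2 → match
3 → no match
4 → match
5 → match
6 → match
7 → match
8 → no match
9 → match

1, 2, 4, 5, 6, 7, 9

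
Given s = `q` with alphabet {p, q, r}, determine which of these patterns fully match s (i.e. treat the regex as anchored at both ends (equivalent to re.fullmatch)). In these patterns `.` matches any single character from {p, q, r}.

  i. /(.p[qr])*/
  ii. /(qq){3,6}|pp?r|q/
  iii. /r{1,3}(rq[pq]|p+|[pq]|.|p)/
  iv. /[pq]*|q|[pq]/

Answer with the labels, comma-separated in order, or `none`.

ii, iv

i → no match
ii → match
iii → no match — must start with `r`
iv → match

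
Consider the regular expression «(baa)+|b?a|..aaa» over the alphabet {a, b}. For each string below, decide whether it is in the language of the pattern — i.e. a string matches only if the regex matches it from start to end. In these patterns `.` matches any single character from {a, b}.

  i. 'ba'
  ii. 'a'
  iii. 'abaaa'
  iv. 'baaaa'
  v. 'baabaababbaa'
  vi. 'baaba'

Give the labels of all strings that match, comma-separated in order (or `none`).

i, ii, iii, iv

i. 'ba' → match
ii. 'a' → match
iii. 'abaaa' → match
iv. 'baaaa' → match
v. 'baabaababbaa' → no match
vi. 'baaba' → no match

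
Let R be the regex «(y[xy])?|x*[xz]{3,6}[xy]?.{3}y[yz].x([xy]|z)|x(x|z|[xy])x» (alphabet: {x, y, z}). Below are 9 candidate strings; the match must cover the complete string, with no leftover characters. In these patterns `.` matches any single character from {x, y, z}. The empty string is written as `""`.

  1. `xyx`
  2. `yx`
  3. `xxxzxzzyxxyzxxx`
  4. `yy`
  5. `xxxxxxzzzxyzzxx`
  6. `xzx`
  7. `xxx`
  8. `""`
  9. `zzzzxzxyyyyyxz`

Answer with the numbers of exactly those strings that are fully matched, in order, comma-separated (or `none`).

1 → match
2 → match
3 → match
4 → match
5 → match
6 → match
7 → match
8 → match
9 → match

1, 2, 3, 4, 5, 6, 7, 8, 9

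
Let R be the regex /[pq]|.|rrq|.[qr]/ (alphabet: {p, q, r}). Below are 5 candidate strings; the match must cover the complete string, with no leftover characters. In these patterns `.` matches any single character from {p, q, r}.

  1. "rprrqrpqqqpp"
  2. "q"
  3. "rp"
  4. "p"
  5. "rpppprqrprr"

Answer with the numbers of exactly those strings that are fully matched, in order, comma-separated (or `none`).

1. "rprrqrpqqqpp" → no match
2. "q" → match
3. "rp" → no match
4. "p" → match
5. "rpppprqrprr" → no match

2, 4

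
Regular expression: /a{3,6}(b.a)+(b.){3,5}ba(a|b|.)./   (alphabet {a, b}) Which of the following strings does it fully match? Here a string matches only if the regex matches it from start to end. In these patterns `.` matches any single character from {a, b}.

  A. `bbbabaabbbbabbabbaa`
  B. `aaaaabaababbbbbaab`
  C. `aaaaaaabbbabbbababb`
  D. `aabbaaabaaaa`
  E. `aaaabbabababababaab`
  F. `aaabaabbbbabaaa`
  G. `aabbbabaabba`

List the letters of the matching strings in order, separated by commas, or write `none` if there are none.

A → no match — must start with `a`
B → match
C → no match
D. `aabbaaabaaaa` → no match
E → match
F → no match
G. `aabbbabaabba` → no match

B, E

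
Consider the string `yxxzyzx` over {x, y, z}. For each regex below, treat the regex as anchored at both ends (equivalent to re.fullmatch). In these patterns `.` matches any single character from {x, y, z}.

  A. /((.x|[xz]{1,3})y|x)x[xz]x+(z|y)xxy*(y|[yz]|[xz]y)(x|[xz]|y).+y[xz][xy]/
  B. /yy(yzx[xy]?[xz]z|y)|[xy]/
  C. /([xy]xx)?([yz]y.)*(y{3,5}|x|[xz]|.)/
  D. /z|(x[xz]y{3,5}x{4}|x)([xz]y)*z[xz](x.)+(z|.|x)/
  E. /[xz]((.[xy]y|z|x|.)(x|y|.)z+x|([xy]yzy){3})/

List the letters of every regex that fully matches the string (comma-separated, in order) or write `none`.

C

A → no match
B → no match
C → match
D → no match
E → no match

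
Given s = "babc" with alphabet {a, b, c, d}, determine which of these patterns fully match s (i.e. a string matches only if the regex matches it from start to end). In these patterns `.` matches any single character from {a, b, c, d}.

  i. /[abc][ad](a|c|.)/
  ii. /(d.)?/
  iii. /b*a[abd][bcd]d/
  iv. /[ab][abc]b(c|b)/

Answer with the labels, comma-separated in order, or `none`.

i → no match
ii → no match
iii → no match — must end with "d"
iv → match

iv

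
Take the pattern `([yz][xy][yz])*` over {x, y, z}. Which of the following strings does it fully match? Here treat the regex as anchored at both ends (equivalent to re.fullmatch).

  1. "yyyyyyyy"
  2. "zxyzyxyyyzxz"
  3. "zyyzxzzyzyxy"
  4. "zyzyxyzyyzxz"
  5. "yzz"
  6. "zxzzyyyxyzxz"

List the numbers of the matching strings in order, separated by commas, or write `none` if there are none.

1. "yyyyyyyy" → no match
2. "zxyzyxyyyzxz" → no match
3. "zyyzxzzyzyxy" → match
4. "zyzyxyzyyzxz" → match
5. "yzz" → no match
6. "zxzzyyyxyzxz" → match

3, 4, 6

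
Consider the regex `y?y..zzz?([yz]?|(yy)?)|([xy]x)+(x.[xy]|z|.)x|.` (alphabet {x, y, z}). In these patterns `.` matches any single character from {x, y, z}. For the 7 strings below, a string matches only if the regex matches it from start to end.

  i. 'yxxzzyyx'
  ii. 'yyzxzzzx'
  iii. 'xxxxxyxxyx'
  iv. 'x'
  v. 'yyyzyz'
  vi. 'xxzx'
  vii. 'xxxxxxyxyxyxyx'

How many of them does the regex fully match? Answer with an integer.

3

i → no match
ii → no match
iii → no match
iv → match
v → no match
vi → match
vii → match
Total matched: 3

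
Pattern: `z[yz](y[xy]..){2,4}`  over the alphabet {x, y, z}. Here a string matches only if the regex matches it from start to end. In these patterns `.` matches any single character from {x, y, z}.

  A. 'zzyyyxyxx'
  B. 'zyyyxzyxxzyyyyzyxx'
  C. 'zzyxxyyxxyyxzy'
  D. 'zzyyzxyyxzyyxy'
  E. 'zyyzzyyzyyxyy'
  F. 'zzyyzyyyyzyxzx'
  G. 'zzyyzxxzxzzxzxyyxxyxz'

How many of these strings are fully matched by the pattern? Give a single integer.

A → no match
B → no match
C → match
D → match
E → no match
F → match
G → no match
Total matched: 3

3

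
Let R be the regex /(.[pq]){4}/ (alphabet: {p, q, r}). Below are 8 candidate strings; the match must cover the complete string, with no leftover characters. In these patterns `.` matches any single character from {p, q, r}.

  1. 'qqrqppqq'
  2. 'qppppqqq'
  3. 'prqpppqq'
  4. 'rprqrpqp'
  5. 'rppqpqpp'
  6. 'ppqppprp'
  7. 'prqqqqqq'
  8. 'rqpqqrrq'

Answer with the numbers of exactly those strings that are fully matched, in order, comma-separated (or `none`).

1 → match
2 → match
3 → no match
4 → match
5 → match
6 → match
7 → no match
8 → no match

1, 2, 4, 5, 6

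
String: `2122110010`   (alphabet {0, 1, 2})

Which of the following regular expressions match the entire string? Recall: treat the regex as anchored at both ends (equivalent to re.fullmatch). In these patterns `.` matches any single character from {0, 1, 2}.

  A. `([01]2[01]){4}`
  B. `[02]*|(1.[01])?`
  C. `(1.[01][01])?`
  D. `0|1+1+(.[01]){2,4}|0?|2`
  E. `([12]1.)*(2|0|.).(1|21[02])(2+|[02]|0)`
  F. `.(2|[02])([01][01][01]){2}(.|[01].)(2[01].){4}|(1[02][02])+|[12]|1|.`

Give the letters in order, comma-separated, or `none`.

A → no match
B → no match
C → no match
D → no match
E → match
F → no match

E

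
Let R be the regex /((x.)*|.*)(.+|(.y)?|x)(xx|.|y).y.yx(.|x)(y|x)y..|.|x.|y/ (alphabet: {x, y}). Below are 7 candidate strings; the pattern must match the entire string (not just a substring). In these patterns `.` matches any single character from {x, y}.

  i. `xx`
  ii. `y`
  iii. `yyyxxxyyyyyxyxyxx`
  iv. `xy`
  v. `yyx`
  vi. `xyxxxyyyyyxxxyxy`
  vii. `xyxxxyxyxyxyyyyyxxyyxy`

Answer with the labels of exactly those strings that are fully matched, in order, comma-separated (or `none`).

i, ii, iii, iv, vi, vii

i. `xx` → match
ii. `y` → match
iii → match
iv. `xy` → match
v. `yyx` → no match
vi → match
vii → match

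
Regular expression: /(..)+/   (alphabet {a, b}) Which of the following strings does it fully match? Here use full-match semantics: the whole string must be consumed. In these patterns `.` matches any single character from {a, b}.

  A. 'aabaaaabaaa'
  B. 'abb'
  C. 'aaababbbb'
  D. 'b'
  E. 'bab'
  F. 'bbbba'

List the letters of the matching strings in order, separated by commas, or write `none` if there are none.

none

A → no match
B → no match
C → no match
D → no match
E → no match
F → no match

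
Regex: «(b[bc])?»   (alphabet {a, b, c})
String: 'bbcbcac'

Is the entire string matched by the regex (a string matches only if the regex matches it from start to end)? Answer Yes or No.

No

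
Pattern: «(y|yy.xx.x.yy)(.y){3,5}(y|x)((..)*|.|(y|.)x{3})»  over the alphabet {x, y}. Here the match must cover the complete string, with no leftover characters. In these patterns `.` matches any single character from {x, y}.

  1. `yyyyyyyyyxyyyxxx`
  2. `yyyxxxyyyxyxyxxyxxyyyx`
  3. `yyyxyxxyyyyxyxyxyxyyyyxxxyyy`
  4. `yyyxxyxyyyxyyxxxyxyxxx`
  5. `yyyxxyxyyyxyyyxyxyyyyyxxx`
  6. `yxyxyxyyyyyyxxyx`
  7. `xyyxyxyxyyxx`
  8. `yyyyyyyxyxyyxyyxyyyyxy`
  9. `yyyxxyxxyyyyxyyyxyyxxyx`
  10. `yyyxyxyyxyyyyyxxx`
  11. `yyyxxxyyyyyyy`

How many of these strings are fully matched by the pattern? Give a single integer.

1 → match
2 → no match
3 → no match
4 → no match
5 → match
6 → match
7 → no match
8 → match
9 → match
10 → no match
11 → no match
Total matched: 5

5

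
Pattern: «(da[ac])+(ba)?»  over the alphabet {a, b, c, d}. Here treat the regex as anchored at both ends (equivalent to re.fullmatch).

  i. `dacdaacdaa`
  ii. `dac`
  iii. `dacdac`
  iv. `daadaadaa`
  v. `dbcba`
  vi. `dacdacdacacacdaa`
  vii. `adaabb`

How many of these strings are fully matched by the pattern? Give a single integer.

3

i → no match
ii → match
iii → match
iv → match
v → no match — must start with `da`
vi → no match
vii → no match — must start with `da`
Total matched: 3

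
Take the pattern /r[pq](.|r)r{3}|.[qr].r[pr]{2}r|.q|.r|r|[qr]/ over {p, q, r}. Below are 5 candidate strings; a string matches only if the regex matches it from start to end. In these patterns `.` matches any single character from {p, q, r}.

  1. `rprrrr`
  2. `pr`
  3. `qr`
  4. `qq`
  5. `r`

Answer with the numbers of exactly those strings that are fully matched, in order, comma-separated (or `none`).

1 → match
2 → match
3 → match
4 → match
5 → match

1, 2, 3, 4, 5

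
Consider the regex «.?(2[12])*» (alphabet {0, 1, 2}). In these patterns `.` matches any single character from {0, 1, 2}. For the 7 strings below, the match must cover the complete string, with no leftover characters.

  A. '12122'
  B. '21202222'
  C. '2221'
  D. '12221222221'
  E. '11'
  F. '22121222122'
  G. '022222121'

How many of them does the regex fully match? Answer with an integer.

A → match
B → no match
C → match
D → match
E → no match
F → match
G → match
Total matched: 5

5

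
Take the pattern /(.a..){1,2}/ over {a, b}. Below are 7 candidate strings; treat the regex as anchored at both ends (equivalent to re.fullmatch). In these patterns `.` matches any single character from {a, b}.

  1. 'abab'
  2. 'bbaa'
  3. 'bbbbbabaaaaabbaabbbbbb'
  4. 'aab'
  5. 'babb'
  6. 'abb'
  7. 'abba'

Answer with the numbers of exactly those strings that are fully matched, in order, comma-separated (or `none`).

1 → no match
2 → no match
3 → no match
4 → no match
5 → match
6 → no match
7 → no match

5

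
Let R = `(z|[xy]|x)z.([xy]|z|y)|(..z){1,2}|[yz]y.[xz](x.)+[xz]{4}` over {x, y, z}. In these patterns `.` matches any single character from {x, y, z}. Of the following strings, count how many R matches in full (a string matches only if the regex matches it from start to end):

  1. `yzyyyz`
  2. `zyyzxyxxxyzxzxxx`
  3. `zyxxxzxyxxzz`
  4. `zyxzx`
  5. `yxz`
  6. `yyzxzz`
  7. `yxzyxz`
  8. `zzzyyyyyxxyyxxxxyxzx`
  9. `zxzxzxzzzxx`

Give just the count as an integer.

4

1 → no match
2 → no match
3 → match
4 → no match
5 → match
6 → match
7 → match
8 → no match
9 → no match
Total matched: 4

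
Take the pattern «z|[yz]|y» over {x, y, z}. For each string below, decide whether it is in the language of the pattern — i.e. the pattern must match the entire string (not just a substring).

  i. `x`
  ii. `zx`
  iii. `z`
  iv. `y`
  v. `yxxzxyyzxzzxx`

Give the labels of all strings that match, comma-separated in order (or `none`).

iii, iv

i. `x` → no match
ii. `zx` → no match
iii. `z` → match
iv. `y` → match
v → no match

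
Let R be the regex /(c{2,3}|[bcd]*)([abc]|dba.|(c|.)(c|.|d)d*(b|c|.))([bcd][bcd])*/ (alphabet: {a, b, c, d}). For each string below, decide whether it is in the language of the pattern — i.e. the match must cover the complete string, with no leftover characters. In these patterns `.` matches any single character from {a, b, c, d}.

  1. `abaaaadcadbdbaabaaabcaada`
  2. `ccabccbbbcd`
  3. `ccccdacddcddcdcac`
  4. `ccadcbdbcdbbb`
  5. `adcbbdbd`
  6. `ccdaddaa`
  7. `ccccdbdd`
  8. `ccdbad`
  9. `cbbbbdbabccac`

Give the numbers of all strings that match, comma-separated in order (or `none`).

1 → no match
2 → match
3 → no match
4 → match
5 → no match
6 → no match
7 → match
8 → match
9 → no match

2, 4, 7, 8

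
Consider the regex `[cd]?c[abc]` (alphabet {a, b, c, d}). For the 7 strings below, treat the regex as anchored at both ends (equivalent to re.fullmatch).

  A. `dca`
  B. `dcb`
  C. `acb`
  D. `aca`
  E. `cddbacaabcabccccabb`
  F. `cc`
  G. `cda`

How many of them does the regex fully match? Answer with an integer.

3

A → match
B → match
C → no match
D → no match
E → no match
F → match
G → no match
Total matched: 3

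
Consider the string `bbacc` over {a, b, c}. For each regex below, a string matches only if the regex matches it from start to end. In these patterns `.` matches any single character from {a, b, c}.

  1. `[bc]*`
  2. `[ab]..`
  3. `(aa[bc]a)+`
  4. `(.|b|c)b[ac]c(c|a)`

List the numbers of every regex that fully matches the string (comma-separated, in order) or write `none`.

4

1 → no match
2 → no match
3 → no match — must start with `aa`
4 → match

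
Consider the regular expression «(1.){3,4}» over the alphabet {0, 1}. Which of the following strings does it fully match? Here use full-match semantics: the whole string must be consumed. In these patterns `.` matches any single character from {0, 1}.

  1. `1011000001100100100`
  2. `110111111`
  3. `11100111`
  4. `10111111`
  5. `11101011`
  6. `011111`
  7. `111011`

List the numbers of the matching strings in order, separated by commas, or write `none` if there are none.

1 → no match
2. `110111111` → no match
3. `11100111` → no match
4. `10111111` → match
5. `11101011` → match
6. `011111` → no match — must start with `1`
7. `111011` → match

4, 5, 7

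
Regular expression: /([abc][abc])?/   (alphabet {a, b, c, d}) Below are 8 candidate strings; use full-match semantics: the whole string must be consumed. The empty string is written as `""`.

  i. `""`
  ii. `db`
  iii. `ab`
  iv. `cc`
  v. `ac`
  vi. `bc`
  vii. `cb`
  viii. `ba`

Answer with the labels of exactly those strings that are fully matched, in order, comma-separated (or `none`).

i → match
ii → no match
iii → match
iv → match
v → match
vi → match
vii → match
viii → match

i, iii, iv, v, vi, vii, viii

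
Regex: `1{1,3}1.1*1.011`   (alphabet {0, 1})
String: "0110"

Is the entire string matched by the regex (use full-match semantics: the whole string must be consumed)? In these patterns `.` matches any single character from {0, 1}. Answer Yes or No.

No

Every match must start with "1", but "0110" does not.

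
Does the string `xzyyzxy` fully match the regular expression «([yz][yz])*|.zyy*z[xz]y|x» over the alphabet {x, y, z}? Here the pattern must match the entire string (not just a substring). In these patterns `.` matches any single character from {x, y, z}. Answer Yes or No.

Yes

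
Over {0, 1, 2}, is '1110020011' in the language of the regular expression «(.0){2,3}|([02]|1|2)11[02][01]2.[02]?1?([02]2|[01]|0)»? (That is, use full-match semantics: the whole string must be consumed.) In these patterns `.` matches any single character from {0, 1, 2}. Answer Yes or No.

Yes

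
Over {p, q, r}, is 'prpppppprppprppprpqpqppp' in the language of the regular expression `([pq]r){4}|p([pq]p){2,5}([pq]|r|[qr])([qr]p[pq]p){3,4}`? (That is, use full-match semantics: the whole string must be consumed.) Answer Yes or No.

No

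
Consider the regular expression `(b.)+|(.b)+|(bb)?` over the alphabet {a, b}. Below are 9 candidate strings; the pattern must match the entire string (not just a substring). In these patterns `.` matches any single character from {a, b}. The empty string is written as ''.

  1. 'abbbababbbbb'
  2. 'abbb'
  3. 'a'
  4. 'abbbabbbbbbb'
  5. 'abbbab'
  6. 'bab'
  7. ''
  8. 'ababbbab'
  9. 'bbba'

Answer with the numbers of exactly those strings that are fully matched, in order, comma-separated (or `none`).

1, 2, 4, 5, 7, 8, 9

1 → match
2 → match
3 → no match
4 → match
5 → match
6 → no match
7 → match
8 → match
9 → match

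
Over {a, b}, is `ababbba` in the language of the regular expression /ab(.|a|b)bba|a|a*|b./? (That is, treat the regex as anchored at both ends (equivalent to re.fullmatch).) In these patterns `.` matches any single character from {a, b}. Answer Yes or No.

No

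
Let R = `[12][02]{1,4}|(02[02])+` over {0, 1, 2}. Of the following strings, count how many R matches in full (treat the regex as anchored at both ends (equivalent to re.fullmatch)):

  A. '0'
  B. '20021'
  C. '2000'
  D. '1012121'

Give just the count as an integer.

1

A → no match
B → no match
C → match
D → no match
Total matched: 1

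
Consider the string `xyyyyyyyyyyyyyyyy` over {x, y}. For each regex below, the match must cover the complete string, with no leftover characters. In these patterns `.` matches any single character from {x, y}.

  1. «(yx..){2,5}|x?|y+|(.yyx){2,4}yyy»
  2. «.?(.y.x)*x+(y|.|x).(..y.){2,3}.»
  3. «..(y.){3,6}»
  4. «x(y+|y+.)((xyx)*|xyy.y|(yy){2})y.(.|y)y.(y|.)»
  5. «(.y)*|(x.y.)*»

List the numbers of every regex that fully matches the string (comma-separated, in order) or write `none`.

4

1 → no match
2 → no match
3 → no match
4 → match
5 → no match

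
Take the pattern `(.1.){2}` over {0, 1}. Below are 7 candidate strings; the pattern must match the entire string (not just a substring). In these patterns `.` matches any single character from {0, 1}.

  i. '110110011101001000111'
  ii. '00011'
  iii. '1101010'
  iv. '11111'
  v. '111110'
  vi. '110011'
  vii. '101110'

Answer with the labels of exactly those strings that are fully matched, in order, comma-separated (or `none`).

i → no match
ii → no match
iii → no match
iv → no match
v → match
vi → match
vii → no match

v, vi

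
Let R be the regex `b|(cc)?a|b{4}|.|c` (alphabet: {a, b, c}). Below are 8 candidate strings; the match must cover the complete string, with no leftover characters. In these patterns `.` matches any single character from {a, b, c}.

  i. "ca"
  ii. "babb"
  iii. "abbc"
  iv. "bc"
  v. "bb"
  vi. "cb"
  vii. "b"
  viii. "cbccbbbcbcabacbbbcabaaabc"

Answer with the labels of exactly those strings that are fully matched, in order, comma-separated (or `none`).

i → no match
ii → no match
iii → no match
iv → no match
v → no match
vi → no match
vii → match
viii → no match

vii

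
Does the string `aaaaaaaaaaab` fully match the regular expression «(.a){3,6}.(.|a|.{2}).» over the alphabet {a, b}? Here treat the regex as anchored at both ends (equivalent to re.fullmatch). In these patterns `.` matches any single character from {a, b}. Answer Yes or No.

Yes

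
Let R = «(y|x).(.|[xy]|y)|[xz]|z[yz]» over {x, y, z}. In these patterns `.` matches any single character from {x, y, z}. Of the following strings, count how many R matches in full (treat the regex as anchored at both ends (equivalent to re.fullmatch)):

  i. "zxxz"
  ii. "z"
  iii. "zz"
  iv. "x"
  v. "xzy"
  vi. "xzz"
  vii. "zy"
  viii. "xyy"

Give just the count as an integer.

7

i → no match
ii → match
iii → match
iv → match
v → match
vi → match
vii → match
viii → match
Total matched: 7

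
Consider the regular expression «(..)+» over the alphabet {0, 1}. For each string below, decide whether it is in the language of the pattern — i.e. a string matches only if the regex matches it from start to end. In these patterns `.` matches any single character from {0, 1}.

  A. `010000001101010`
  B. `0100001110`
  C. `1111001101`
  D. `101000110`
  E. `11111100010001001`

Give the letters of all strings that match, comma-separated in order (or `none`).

A → no match
B → match
C → match
D → no match
E → no match

B, C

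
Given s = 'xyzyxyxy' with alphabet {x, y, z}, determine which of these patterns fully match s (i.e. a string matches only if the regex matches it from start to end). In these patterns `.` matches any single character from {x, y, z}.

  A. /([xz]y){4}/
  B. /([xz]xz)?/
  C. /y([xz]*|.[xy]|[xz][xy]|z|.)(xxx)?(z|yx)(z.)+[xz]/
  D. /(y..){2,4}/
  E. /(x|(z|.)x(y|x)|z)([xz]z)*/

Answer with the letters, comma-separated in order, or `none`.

A

A → match
B → no match
C → no match — must start with 'y'
D → no match — must start with 'y'
E → no match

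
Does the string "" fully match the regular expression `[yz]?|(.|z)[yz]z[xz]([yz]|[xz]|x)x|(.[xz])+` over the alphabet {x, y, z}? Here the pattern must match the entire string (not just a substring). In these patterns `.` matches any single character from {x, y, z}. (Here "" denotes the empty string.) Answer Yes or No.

Yes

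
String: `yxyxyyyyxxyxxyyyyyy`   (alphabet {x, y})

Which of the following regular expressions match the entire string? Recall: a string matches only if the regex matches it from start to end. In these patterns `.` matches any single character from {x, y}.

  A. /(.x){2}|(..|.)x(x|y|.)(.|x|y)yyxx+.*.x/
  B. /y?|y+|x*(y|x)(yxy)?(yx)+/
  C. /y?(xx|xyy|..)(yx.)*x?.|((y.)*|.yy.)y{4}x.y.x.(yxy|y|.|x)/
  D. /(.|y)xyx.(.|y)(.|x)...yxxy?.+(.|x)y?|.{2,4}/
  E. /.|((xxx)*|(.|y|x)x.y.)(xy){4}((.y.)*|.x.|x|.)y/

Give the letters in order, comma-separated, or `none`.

A → no match — must end with `x`
B → no match
C → no match
D → match
E → no match

D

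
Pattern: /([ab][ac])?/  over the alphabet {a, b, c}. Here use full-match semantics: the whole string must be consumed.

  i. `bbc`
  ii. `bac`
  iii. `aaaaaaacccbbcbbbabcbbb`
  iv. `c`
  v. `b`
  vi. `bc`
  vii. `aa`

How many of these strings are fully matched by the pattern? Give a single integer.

2

i → no match
ii → no match
iii → no match
iv → no match
v → no match
vi → match
vii → match
Total matched: 2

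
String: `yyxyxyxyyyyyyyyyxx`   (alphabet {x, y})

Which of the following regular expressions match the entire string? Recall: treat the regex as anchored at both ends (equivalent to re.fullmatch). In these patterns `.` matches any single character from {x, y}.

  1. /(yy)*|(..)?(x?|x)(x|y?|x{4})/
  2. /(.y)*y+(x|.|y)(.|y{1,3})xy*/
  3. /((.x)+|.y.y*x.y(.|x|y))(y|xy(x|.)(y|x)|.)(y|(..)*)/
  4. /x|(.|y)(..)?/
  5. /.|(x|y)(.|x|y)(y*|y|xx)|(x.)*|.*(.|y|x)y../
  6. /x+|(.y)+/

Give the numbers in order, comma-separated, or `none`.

2, 5

1 → no match
2 → match
3 → no match
4 → no match
5 → match
6 → no match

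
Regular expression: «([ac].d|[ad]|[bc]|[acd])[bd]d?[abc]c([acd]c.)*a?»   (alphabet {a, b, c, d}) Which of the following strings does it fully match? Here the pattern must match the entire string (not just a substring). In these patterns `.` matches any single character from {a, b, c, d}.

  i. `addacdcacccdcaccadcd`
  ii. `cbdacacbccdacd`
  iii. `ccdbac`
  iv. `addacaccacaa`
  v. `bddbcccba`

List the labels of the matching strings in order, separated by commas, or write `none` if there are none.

i, ii, iii, iv, v

i → match
ii → match
iii → match
iv → match
v → match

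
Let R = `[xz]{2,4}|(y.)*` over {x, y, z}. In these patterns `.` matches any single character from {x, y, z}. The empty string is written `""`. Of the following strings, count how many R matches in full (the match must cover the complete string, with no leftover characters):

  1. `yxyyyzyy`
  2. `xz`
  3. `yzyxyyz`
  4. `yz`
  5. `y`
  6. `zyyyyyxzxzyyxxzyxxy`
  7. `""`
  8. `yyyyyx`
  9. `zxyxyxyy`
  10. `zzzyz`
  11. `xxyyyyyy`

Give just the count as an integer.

5

1 → match
2 → match
3 → no match
4 → match
5 → no match
6 → no match
7 → match
8 → match
9 → no match
10 → no match
11 → no match
Total matched: 5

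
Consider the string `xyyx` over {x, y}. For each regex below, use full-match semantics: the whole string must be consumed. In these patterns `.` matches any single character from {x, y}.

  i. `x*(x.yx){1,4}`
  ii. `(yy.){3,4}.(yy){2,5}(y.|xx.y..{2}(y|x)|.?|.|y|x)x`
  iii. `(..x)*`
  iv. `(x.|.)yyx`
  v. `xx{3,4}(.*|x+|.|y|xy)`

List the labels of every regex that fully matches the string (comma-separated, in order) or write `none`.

i, iv

i → match
ii → no match — must start with `yy`
iii → no match
iv → match
v → no match — must start with `xx`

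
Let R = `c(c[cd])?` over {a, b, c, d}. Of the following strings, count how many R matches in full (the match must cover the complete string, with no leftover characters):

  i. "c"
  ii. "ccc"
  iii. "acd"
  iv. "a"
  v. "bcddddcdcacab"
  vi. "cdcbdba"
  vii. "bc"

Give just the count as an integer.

i → match
ii → match
iii → no match — must start with "c"
iv → no match — must start with "c"
v → no match — must start with "c"
vi → no match
vii → no match — must start with "c"
Total matched: 2

2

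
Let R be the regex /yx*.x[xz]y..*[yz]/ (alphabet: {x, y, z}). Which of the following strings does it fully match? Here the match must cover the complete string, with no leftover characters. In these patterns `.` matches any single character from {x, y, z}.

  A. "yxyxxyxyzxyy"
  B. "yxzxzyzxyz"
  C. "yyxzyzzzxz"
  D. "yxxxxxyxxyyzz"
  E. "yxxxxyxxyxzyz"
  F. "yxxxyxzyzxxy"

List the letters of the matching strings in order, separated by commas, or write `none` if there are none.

A, B, C, D, E, F

A → match
B → match
C → match
D → match
E → match
F → match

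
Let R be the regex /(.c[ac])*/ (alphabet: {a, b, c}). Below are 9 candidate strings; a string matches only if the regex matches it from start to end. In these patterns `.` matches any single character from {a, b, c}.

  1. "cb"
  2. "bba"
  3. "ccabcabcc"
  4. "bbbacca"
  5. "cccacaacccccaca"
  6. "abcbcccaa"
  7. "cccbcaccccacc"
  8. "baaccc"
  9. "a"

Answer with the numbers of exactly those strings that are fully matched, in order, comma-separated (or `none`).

1. "cb" → no match
2. "bba" → no match
3. "ccabcabcc" → match
4. "bbbacca" → no match
5 → match
6. "abcbcccaa" → no match
7 → no match
8. "baaccc" → no match
9. "a" → no match

3, 5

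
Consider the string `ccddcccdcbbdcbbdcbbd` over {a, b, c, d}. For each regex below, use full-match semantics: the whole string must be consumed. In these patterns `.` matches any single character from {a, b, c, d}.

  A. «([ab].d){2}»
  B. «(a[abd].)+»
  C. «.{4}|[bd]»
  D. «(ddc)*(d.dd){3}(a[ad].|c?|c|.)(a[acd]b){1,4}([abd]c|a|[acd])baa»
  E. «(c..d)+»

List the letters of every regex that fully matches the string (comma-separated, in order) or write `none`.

A → no match
B → no match — must start with `a`
C → no match
D → no match — must end with `baa`
E → match

E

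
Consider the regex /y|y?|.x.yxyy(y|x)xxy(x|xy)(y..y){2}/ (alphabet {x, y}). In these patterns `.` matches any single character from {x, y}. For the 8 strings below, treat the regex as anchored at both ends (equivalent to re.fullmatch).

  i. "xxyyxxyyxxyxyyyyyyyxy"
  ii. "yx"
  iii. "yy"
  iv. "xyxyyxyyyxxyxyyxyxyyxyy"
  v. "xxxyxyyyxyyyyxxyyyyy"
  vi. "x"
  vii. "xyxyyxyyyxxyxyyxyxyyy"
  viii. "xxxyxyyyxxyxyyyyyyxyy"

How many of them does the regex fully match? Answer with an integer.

i → no match
ii. "yx" → no match
iii. "yy" → no match
iv → no match
v → no match
vi. "x" → no match
vii → no match
viii → match
Total matched: 1

1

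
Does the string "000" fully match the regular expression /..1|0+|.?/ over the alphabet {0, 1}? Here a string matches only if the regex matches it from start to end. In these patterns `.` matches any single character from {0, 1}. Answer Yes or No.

Yes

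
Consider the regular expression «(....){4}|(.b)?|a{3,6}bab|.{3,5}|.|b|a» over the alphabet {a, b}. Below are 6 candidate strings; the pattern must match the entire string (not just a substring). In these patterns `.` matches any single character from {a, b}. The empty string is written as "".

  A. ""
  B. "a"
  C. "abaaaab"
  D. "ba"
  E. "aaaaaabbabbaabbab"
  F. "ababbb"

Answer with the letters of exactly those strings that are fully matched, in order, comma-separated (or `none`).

A, B

A → match
B → match
C → no match
D → no match
E → no match
F → no match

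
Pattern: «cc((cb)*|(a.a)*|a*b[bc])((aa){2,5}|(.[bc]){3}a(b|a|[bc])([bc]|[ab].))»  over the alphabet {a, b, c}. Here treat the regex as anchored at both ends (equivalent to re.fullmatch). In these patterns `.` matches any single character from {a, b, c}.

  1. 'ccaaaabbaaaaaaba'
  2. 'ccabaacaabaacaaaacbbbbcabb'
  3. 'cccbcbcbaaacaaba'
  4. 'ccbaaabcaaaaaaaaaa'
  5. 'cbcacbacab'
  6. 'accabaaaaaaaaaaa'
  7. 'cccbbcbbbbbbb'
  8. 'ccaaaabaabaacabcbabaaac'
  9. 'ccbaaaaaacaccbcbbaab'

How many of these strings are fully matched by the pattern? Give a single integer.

1

1 → no match
2 → match
3 → no match
4 → no match
5 → no match — must start with 'cc'
6 → no match — must start with 'cc'
7 → no match
8 → no match
9 → no match
Total matched: 1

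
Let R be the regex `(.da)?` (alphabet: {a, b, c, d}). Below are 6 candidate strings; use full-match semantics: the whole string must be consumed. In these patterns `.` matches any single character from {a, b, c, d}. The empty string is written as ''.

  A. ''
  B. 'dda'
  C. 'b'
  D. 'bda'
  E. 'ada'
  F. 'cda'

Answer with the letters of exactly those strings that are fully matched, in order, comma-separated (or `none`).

A, B, D, E, F

A → match
B → match
C → no match
D → match
E → match
F → match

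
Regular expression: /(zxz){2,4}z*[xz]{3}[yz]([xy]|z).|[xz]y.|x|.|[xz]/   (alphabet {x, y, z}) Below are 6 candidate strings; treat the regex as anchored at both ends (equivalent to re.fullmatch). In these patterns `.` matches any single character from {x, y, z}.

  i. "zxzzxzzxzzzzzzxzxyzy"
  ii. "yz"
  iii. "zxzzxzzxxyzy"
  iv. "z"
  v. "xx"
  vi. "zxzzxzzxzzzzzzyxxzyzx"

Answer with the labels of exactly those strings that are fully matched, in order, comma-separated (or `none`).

i → match
ii. "yz" → no match
iii. "zxzzxzzxxyzy" → match
iv. "z" → match
v. "xx" → no match
vi → no match

i, iii, iv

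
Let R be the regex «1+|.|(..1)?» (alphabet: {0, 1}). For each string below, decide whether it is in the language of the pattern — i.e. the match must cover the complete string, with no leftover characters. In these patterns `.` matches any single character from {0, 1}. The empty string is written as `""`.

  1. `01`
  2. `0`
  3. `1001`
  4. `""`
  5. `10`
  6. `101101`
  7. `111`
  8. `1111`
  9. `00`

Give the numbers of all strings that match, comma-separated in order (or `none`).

1 → no match
2 → match
3 → no match
4 → match
5 → no match
6 → no match
7 → match
8 → match
9 → no match

2, 4, 7, 8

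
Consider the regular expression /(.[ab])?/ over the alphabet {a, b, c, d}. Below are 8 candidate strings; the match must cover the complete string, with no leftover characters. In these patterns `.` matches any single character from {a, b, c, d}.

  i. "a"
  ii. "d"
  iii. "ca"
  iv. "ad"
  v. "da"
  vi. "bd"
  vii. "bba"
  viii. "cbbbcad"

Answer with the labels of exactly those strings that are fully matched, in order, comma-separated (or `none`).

iii, v

i → no match
ii → no match
iii → match
iv → no match
v → match
vi → no match
vii → no match
viii → no match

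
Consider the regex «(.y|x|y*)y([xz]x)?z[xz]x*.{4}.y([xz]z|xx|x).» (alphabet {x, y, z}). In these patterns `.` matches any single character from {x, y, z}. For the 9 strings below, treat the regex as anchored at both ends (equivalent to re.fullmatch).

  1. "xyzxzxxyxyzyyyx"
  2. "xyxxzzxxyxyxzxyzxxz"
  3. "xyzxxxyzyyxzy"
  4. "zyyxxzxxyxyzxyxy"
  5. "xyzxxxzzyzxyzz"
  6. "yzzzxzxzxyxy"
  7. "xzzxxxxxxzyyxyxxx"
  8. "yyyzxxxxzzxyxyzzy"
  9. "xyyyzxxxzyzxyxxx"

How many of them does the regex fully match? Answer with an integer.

1 → no match
2 → no match
3 → match
4 → match
5 → no match
6. "yzzzxzxzxyxy" → no match
7 → no match
8 → match
9 → no match
Total matched: 3

3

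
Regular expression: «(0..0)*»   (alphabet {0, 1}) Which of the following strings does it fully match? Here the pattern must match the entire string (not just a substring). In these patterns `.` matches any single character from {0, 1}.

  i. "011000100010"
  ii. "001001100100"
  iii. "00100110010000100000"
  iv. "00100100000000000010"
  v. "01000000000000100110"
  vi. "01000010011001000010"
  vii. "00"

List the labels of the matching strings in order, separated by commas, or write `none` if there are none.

i. "011000100010" → match
ii. "001001100100" → match
iii → match
iv → match
v → match
vi → match
vii. "00" → no match

i, ii, iii, iv, v, vi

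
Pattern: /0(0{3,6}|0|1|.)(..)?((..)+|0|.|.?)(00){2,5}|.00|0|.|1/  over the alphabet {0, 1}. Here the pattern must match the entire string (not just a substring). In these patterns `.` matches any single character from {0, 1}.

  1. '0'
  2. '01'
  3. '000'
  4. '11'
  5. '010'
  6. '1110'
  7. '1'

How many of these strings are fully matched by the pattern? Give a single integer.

3

1 → match
2 → no match
3 → match
4 → no match
5 → no match
6 → no match
7 → match
Total matched: 3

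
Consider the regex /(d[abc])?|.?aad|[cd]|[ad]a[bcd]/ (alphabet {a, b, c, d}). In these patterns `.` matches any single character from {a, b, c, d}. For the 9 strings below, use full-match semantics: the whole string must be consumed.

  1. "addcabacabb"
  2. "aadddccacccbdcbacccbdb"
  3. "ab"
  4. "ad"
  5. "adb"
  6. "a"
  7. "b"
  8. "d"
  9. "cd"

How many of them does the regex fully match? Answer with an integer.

1

1 → no match
2 → no match
3 → no match
4 → no match
5 → no match
6 → no match
7 → no match
8 → match
9 → no match
Total matched: 1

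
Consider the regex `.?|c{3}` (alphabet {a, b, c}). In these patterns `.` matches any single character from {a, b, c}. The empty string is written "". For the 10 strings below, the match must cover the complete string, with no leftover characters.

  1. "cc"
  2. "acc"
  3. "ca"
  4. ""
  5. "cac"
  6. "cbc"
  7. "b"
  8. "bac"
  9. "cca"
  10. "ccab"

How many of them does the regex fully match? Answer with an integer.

1 → no match
2 → no match
3 → no match
4 → match
5 → no match
6 → no match
7 → match
8 → no match
9 → no match
10 → no match
Total matched: 2

2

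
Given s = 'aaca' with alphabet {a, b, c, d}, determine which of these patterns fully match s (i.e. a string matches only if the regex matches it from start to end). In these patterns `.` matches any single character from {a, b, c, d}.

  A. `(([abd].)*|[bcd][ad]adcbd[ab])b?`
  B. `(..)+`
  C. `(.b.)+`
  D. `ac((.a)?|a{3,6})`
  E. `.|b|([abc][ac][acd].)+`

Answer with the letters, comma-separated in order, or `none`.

A → no match
B → match
C → no match
D → no match — must start with 'ac'
E → match

B, E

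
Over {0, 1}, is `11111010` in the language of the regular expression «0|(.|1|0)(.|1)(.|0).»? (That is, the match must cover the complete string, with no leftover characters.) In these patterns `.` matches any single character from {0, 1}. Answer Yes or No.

No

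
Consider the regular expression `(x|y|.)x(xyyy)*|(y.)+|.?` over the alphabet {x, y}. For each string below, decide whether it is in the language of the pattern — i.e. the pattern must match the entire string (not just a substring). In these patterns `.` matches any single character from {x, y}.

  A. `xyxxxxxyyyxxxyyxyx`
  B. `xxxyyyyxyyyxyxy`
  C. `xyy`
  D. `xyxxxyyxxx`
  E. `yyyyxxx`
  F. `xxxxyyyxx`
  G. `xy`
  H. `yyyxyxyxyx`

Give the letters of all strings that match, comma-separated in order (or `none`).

A → no match
B → no match
C → no match
D → no match
E → no match
F → no match
G → no match
H → match

H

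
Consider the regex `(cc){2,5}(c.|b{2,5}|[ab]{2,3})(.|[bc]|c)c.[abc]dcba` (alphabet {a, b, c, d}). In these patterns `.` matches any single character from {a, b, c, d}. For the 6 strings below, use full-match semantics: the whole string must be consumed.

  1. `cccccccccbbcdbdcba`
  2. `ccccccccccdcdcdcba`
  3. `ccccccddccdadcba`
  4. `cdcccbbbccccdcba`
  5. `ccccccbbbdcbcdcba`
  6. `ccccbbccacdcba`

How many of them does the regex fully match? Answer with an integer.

1 → match
2 → match
3 → no match
4 → no match — must start with `cc`
5 → match
6 → match
Total matched: 4

4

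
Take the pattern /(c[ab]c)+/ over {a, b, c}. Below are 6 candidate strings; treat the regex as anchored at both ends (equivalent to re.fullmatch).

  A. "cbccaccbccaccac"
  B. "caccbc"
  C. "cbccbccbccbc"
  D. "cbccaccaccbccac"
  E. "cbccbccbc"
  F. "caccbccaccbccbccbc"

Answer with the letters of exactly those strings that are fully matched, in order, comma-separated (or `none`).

A, B, C, D, E, F

A → match
B → match
C → match
D → match
E → match
F → match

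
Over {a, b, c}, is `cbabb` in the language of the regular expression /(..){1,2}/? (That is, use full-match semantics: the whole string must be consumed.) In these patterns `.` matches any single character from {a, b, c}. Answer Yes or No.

No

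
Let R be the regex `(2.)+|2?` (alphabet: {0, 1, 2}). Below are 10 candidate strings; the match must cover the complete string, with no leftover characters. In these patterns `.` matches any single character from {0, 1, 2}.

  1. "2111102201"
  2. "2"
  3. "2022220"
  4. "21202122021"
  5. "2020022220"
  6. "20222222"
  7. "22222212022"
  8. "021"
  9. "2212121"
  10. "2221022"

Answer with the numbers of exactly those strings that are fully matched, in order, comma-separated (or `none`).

1 → no match
2 → match
3 → no match
4 → no match
5 → no match
6 → match
7 → no match
8 → no match
9 → no match
10 → no match

2, 6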